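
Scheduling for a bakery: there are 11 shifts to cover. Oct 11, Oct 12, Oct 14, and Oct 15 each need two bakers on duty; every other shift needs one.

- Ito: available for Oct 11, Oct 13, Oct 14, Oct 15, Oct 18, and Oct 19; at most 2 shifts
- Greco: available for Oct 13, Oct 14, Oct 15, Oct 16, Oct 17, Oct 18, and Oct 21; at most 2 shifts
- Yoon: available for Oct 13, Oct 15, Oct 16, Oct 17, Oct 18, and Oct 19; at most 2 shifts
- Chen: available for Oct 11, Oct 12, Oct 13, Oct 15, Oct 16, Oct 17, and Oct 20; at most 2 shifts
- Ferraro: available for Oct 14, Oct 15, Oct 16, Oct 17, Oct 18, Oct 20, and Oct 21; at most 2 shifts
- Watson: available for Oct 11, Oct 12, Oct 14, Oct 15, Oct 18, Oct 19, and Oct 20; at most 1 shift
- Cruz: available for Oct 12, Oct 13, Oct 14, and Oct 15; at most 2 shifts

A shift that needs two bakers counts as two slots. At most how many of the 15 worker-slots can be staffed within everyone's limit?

Total capacity across all bakers is 2+2+2+2+2+1+2 = 13, and 15 slots are needed, so at most 13 can be filled.
An assignment achieving 13: Oct 11→Ito+Chen, Oct 12→Chen+Watson, Oct 13→Yoon, Oct 14→Ferraro+Cruz, Oct 15→Cruz, Oct 16→Greco, Oct 17→Yoon, Oct 19→Ito, Oct 20→Ferraro, Oct 21→Greco.
Loads: Ito 2/2, Greco 2/2, Yoon 2/2, Chen 2/2, Ferraro 2/2, Watson 1/1, Cruz 2/2.

13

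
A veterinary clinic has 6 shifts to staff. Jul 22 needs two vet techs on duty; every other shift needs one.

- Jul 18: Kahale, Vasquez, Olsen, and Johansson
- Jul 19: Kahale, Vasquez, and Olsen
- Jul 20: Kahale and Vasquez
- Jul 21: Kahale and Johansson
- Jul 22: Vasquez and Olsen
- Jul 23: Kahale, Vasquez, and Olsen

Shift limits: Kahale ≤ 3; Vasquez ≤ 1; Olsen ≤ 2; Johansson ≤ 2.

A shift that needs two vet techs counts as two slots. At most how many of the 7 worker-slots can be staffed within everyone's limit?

Total capacity across all vet techs is 3+1+2+2 = 8, and 7 slots are needed, so at most 7 can be filled.
An assignment achieving 7: Jul 18→Johansson, Jul 19→Kahale, Jul 20→Kahale, Jul 21→Kahale, Jul 22→Vasquez+Olsen, Jul 23→Olsen.
Loads: Kahale 3/3, Vasquez 1/1, Olsen 2/2, Johansson 1/2.

7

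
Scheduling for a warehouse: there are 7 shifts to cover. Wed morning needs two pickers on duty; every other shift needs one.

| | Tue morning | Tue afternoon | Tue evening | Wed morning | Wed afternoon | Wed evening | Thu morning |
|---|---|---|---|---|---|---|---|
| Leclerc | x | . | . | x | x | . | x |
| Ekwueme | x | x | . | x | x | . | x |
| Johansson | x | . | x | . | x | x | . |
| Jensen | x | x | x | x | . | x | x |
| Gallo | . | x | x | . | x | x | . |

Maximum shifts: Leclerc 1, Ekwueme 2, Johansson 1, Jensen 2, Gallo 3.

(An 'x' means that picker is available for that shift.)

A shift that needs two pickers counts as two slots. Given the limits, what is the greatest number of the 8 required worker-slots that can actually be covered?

8

Total capacity across all pickers is 1+2+1+2+3 = 9, and 8 slots are needed, so at most 8 can be filled.
An assignment achieving 8: Tue morning→Jensen, Tue afternoon→Ekwueme, Tue evening→Johansson, Wed morning→Leclerc+Ekwueme, Wed afternoon→Gallo, Wed evening→Gallo, Thu morning→Jensen.
Loads: Leclerc 1/1, Ekwueme 2/2, Johansson 1/1, Jensen 2/2, Gallo 2/3.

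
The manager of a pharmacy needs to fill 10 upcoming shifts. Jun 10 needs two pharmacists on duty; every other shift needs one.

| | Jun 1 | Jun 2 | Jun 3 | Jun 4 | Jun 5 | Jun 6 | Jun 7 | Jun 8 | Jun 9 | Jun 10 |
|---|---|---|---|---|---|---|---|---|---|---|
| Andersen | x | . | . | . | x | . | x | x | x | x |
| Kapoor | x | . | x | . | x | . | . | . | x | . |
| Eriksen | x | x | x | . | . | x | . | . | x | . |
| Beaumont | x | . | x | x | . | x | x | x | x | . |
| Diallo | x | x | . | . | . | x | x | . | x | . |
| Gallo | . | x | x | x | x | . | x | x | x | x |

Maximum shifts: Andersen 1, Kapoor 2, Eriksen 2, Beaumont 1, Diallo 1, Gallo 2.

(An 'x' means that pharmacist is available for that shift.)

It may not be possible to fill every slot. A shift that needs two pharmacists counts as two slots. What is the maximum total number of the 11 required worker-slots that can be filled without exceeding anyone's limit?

Total capacity across all pharmacists is 1+2+2+1+1+2 = 9, and 11 slots are needed, so at most 9 can be filled.
An assignment achieving 9: Jun 2→Eriksen, Jun 3→Kapoor, Jun 4→Beaumont, Jun 5→Kapoor, Jun 6→Eriksen, Jun 7→Diallo, Jun 8→Gallo, Jun 10→Andersen+Gallo.
Loads: Andersen 1/1, Kapoor 2/2, Eriksen 2/2, Beaumont 1/1, Diallo 1/1, Gallo 2/2.

9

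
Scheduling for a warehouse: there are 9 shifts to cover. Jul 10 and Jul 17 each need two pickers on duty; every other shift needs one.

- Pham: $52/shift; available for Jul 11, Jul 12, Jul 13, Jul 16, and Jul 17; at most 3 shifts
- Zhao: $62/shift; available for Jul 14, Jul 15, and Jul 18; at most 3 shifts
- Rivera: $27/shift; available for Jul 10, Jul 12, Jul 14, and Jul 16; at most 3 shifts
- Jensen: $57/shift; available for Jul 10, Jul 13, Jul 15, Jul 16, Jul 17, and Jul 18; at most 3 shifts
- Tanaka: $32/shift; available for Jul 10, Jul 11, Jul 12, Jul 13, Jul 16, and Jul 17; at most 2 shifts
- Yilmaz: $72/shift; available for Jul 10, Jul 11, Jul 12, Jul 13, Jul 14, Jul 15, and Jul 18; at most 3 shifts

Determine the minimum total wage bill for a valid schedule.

$472

Picking the cheapest available picker for each shift independently would cost $402, but that ignores the shift limits.
An optimal schedule: Jul 10→Rivera+Jensen, Jul 11→Tanaka, Jul 12→Rivera, Jul 13→Pham, Jul 14→Rivera, Jul 15→Jensen, Jul 16→Pham, Jul 17→Tanaka+Pham, Jul 18→Jensen.
Total: 27 + 57 + 32 + 27 + 52 + 27 + 57 + 52 + 32 + 52 + 57 = $472.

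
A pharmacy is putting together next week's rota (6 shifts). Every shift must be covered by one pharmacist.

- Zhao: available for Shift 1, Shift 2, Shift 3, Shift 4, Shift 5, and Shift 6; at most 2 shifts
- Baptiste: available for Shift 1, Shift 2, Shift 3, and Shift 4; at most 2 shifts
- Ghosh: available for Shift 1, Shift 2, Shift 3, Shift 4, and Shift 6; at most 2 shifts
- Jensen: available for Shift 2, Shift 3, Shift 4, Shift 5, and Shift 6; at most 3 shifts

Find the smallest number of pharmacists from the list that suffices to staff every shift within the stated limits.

6 slots to fill and no one can take more than 3, so at least ⌈6/3⌉ = 2 pharmacists are needed.
Any 2 pharmacists together have capacity at most 3+2 = 5 < 6 slots, so 2 can never suffice.
Zhao, Baptiste, and Ghosh alone can cover everything: Shift 1→Baptiste, Shift 2→Baptiste, Shift 3→Ghosh, Shift 4→Ghosh, Shift 5→Zhao, Shift 6→Zhao.

3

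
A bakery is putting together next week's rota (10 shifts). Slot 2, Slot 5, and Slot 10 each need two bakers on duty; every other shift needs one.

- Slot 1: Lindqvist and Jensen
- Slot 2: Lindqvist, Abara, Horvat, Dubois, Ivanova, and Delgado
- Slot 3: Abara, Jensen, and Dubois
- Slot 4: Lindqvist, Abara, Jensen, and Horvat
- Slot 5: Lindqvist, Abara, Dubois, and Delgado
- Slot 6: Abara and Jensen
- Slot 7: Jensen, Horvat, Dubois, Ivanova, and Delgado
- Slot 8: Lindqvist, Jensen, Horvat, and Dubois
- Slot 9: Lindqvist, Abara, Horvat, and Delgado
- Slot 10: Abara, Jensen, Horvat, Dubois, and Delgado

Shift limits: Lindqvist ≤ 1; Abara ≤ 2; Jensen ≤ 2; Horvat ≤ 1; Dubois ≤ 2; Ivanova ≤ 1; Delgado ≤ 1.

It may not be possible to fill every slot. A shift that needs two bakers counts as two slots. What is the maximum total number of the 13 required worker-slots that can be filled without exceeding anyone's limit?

10

Total capacity across all bakers is 1+2+2+1+2+1+1 = 10, and 13 slots are needed, so at most 10 can be filled.
An assignment achieving 10: Slot 1→Lindqvist, Slot 2→Ivanova, Slot 3→Abara, Slot 4→Jensen, Slot 5→Dubois+Delgado, Slot 6→Abara, Slot 7→Dubois, Slot 8→Jensen, Slot 9→Horvat.
Loads: Lindqvist 1/1, Abara 2/2, Jensen 2/2, Horvat 1/1, Dubois 2/2, Ivanova 1/1, Delgado 1/1.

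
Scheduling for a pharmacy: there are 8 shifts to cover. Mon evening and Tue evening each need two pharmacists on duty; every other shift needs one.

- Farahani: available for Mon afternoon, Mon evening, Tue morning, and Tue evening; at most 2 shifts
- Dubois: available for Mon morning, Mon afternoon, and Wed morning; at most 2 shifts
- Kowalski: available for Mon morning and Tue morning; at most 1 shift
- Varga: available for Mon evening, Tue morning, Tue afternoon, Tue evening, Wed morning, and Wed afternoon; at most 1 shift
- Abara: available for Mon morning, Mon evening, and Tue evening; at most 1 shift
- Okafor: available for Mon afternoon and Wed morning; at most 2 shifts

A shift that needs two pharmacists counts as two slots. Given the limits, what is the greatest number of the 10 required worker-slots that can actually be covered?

8

Total capacity across all pharmacists is 2+2+1+1+1+2 = 9, and 10 slots are needed, so at most 9 can be filled.
Shifts {Tue afternoon, Wed afternoon} need 2 slots but only Varga are available for them, supplying at most 1 — so at least 1 slot must go unfilled.
An assignment achieving 8: Mon morning→Dubois, Mon afternoon→Dubois, Mon evening→Farahani+Abara, Tue morning→Kowalski, Tue afternoon→Varga, Tue evening→Farahani, Wed morning→Okafor.
Loads: Farahani 2/2, Dubois 2/2, Kowalski 1/1, Varga 1/1, Abara 1/1, Okafor 1/2.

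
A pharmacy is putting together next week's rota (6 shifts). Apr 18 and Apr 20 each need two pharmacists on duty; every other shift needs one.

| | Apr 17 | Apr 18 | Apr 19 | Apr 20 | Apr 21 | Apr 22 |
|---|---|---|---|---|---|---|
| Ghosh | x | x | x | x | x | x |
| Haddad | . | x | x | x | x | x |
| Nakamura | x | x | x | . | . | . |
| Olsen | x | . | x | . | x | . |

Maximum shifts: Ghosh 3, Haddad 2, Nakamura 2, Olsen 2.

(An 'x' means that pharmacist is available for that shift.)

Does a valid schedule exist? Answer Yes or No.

Apr 20 can only be covered by Ghosh and Haddad, so that assignment is forced.
One valid schedule: Apr 17→Ghosh, Apr 18→Haddad+Nakamura, Apr 19→Nakamura, Apr 20→Ghosh+Haddad, Apr 21→Olsen, Apr 22→Ghosh.
Loads: Ghosh 3/3, Haddad 2/2, Nakamura 2/2, Olsen 1/2 — all within limits.

Yes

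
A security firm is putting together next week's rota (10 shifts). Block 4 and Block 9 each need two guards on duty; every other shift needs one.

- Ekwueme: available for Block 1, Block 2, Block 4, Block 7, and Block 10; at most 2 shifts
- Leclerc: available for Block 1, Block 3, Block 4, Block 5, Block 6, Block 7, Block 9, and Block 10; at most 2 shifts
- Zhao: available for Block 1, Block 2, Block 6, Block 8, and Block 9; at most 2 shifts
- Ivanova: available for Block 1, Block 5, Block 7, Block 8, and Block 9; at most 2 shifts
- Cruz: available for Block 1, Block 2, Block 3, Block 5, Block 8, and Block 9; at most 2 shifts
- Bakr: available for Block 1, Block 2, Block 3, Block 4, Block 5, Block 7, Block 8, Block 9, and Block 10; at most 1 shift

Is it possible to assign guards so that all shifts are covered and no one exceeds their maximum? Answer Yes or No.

Total capacity is 2+2+2+2+2+1 = 11 but 12 worker-slots are needed — infeasible.

No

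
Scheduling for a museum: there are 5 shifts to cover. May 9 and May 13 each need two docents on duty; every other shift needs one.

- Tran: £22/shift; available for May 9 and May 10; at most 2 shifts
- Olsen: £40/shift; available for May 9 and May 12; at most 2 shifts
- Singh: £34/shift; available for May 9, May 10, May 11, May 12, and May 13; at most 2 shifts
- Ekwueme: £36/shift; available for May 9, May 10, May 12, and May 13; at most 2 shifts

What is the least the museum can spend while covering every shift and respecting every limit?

£224

May 11 can only be covered by Singh, so that assignment is forced.
May 13 can only be covered by Singh and Ekwueme, so that assignment is forced.
Picking the cheapest available docent for each shift independently would cost £216, but that ignores the shift limits.
An optimal schedule: May 9→Tran+Olsen, May 10→Tran, May 11→Singh, May 12→Ekwueme, May 13→Singh+Ekwueme.
Total: 22 + 40 + 22 + 34 + 36 + 34 + 36 = £224.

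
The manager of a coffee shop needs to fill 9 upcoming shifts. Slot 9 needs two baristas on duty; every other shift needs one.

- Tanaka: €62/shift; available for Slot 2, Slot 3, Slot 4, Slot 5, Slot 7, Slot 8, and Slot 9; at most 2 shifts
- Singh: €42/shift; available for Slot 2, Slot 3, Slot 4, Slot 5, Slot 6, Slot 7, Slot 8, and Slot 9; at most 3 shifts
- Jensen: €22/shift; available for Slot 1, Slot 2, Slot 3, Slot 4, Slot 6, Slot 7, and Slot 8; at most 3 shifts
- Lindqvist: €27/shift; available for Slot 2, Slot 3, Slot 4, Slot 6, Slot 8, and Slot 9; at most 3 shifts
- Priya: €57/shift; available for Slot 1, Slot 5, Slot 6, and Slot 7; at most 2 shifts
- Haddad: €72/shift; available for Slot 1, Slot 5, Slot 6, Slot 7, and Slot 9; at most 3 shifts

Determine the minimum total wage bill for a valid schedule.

Picking the cheapest available barista for each shift independently would cost €265, but that ignores the shift limits.
An optimal schedule: Slot 1→Jensen, Slot 2→Jensen, Slot 3→Jensen, Slot 4→Lindqvist, Slot 5→Singh, Slot 6→Singh, Slot 7→Priya, Slot 8→Lindqvist, Slot 9→Lindqvist+Singh.
Total: 22 + 22 + 22 + 27 + 42 + 42 + 57 + 27 + 27 + 42 = €330.

€330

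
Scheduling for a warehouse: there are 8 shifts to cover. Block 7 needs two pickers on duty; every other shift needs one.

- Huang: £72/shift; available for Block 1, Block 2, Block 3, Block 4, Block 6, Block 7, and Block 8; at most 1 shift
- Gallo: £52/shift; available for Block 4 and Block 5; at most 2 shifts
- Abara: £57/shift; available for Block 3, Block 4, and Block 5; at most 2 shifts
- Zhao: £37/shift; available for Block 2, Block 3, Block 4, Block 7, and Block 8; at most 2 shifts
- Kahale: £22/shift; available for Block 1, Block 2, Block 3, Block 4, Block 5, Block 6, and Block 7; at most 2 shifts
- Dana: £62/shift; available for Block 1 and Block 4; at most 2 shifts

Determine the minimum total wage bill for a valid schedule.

£413

Picking the cheapest available picker for each shift independently would cost £228, but that ignores the shift limits.
An optimal schedule: Block 1→Dana, Block 2→Kahale, Block 3→Abara, Block 4→Gallo, Block 5→Gallo, Block 6→Huang, Block 7→Zhao+Kahale, Block 8→Zhao.
Total: 62 + 22 + 57 + 52 + 52 + 72 + 37 + 22 + 37 = £413.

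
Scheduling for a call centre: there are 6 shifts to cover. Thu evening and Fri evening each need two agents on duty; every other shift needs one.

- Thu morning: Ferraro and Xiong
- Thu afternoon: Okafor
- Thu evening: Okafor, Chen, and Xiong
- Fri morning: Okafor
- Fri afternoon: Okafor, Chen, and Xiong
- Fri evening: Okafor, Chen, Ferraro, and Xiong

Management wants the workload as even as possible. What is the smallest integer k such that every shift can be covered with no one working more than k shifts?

2

With 4 agents and 8 worker-slots to fill, someone must work at least ⌈8/4⌉ = 2 shifts, so k ≥ 2.
k = 2 works: Thu morning→Ferraro, Thu afternoon→Okafor, Thu evening→Chen+Xiong, Fri morning→Okafor, Fri afternoon→Chen, Fri evening→Ferraro+Xiong.
Loads: Okafor 2, Chen 2, Ferraro 2, Xiong 2 — all ≤ 2.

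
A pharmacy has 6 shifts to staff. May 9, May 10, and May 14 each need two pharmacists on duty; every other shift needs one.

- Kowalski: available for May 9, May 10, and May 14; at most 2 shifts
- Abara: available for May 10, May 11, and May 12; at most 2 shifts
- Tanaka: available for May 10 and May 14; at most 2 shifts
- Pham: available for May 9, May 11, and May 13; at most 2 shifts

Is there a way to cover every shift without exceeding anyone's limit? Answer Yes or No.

Total capacity is 2+2+2+2 = 8 but 9 worker-slots are needed — infeasible.

No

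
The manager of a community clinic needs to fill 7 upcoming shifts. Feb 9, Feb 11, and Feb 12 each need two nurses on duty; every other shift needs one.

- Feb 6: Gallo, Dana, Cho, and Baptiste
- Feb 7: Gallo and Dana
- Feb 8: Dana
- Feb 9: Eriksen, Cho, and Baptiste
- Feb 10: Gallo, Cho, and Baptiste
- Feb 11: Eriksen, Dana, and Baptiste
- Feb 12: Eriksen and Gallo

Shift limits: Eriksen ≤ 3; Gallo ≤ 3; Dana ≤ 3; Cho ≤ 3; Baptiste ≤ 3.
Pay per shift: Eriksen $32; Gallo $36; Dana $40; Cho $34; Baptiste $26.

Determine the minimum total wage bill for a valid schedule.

Feb 8 can only be covered by Dana, so that assignment is forced.
Feb 12 can only be covered by Eriksen and Gallo, so that assignment is forced.
Picking the cheapest available nurse for each shift independently would cost $312, but that ignores the shift limits.
An optimal schedule: Feb 6→Cho, Feb 7→Gallo, Feb 8→Dana, Feb 9→Baptiste+Eriksen, Feb 10→Baptiste, Feb 11→Baptiste+Eriksen, Feb 12→Eriksen+Gallo.
Total: 34 + 36 + 40 + 26 + 32 + 26 + 26 + 32 + 32 + 36 = $320.

$320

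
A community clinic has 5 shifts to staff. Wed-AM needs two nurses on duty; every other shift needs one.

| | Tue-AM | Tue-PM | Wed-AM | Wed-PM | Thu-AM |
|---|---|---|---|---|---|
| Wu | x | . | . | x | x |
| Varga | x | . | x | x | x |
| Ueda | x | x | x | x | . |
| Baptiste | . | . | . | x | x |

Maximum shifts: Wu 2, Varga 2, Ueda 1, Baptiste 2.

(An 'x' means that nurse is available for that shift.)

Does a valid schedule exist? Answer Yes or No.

Total capacity is 7 and 6 slots are needed, so capacity alone doesn't rule it out.
Shifts {Tue-PM, Wed-AM} need 3 worker-slots in total, but the nurses available for any of those shifts (Varga and Ueda) can supply at most 2 among them. So no valid schedule exists.

No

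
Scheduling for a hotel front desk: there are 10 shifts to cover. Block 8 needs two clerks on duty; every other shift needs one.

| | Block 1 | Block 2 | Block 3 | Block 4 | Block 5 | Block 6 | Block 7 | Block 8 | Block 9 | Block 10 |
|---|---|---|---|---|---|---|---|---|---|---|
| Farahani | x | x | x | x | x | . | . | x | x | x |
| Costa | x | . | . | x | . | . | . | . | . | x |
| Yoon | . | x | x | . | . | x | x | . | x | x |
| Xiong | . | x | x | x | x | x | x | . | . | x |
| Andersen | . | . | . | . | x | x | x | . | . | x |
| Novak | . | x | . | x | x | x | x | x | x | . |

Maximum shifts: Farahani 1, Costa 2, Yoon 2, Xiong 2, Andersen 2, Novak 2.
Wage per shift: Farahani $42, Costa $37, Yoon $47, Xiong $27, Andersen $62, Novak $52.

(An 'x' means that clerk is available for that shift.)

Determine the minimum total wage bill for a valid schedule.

Block 8 can only be covered by Farahani and Novak, so that assignment is forced.
Picking the cheapest available clerk for each shift independently would cost $362, but that ignores the shift limits.
An optimal schedule: Block 1→Costa, Block 2→Xiong, Block 3→Yoon, Block 4→Costa, Block 5→Xiong, Block 6→Andersen, Block 7→Novak, Block 8→Farahani+Novak, Block 9→Yoon, Block 10→Andersen.
Total: 37 + 27 + 47 + 37 + 27 + 62 + 52 + 42 + 52 + 47 + 62 = $492.

$492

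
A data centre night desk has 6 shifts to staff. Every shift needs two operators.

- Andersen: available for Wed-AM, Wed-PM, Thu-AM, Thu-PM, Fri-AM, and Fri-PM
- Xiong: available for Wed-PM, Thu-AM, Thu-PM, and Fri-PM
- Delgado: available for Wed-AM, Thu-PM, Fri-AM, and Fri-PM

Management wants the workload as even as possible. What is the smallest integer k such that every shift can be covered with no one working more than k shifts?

4

With 3 operators and 12 worker-slots to fill, someone must work at least ⌈12/3⌉ = 4 shifts, so k ≥ 4.
k = 4 works: Wed-AM→Andersen+Delgado, Wed-PM→Andersen+Xiong, Thu-AM→Andersen+Xiong, Thu-PM→Xiong+Delgado, Fri-AM→Andersen+Delgado, Fri-PM→Xiong+Delgado.
Loads: Andersen 4, Xiong 4, Delgado 4 — all ≤ 4.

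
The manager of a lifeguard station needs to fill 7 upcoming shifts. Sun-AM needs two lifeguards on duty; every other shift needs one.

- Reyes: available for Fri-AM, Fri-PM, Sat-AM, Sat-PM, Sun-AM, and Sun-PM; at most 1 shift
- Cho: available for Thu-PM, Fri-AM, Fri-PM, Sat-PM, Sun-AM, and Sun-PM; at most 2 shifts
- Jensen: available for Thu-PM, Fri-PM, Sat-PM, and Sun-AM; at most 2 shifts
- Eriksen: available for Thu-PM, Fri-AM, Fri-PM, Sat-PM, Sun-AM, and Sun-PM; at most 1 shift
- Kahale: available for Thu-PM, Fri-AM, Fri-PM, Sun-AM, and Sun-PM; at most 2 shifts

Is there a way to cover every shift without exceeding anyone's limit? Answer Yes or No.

Yes

Sat-AM can only be covered by Reyes, so that assignment is forced.
One valid schedule: Thu-PM→Cho, Fri-AM→Cho, Fri-PM→Kahale, Sat-AM→Reyes, Sat-PM→Jensen, Sun-AM→Jensen+Kahale, Sun-PM→Eriksen.
Loads: Reyes 1/1, Cho 2/2, Jensen 2/2, Eriksen 1/1, Kahale 2/2 — all within limits.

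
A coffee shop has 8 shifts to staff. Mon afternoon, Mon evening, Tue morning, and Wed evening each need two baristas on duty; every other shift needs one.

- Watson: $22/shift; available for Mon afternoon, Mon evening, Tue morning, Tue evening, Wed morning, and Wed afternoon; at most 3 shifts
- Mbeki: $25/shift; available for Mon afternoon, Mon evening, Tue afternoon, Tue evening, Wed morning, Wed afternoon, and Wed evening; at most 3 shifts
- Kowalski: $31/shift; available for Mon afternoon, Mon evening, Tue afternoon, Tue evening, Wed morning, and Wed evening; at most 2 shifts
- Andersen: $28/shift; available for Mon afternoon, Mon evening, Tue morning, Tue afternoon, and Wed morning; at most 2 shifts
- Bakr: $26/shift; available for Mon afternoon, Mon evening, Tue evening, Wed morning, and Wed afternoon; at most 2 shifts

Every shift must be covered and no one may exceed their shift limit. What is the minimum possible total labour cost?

Tue morning can only be covered by Watson and Andersen, so that assignment is forced.
Wed evening can only be covered by Mbeki and Kowalski, so that assignment is forced.
Picking the cheapest available barista for each shift independently would cost $291, but that ignores the shift limits.
An optimal schedule: Mon afternoon→Kowalski+Bakr, Mon evening→Andersen+Bakr, Tue morning→Watson+Andersen, Tue afternoon→Mbeki, Tue evening→Watson, Wed morning→Mbeki, Wed afternoon→Watson, Wed evening→Mbeki+Kowalski.
Total: 31 + 26 + 28 + 26 + 22 + 28 + 25 + 22 + 25 + 22 + 25 + 31 = $311.

$311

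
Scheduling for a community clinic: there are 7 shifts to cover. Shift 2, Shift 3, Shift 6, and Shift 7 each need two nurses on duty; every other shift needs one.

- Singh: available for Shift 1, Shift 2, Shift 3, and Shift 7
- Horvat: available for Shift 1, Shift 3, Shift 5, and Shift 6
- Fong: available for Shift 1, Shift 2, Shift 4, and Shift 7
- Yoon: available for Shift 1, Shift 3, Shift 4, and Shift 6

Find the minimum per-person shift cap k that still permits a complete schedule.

With 4 nurses and 11 worker-slots to fill, someone must work at least ⌈11/4⌉ = 3 shifts, so k ≥ 3.
k = 3 works: Shift 1→Yoon, Shift 2→Singh+Fong, Shift 3→Singh+Horvat, Shift 4→Fong, Shift 5→Horvat, Shift 6→Horvat+Yoon, Shift 7→Singh+Fong.
Loads: Singh 3, Horvat 3, Fong 3, Yoon 2 — all ≤ 3.

3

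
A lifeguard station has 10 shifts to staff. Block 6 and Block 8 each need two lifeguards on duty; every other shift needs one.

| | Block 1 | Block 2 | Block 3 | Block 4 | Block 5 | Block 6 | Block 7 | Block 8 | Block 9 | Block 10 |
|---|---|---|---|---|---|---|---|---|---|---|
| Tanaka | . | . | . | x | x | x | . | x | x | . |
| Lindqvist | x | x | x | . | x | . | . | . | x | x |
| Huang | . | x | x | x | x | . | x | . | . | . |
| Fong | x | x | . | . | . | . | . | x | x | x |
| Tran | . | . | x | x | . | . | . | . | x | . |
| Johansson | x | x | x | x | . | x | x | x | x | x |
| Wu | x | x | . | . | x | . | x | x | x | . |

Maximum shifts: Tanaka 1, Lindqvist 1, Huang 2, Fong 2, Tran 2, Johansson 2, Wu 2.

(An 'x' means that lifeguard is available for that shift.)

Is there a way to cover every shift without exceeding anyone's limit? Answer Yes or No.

Block 6 can only be covered by Tanaka and Johansson, so that assignment is forced.
One valid schedule: Block 1→Fong, Block 2→Fong, Block 3→Huang, Block 4→Tran, Block 5→Wu, Block 6→Tanaka+Johansson, Block 7→Huang, Block 8→Johansson+Wu, Block 9→Tran, Block 10→Lindqvist.
Loads: Tanaka 1/1, Lindqvist 1/1, Huang 2/2, Fong 2/2, Tran 2/2, Johansson 2/2, Wu 2/2 — all within limits.

Yes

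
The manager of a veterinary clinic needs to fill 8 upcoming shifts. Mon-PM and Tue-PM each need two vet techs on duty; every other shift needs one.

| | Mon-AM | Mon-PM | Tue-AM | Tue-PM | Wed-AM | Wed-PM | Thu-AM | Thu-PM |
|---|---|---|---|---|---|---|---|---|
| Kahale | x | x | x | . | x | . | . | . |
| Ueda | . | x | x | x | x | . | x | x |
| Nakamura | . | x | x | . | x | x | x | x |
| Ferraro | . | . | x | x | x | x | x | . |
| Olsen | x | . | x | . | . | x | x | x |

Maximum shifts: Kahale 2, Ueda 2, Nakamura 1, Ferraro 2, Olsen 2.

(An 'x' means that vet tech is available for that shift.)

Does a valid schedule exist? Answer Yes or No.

Total capacity is 2+2+1+2+2 = 9 but 10 worker-slots are needed — infeasible.

No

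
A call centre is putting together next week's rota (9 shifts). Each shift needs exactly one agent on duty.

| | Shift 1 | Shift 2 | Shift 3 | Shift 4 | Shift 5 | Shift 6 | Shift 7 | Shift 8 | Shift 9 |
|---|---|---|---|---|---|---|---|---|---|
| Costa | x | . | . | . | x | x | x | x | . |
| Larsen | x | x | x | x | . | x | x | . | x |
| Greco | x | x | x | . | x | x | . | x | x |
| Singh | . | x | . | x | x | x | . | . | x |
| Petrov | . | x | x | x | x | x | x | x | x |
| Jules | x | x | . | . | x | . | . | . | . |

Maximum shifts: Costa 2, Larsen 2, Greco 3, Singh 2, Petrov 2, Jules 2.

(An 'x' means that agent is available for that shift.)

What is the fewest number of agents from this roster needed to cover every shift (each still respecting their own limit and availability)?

9 slots to fill and no one can take more than 3, so at least ⌈9/3⌉ = 3 agents are needed.
Any 3 agents together have capacity at most 3+2+2 = 7 < 9 slots, so 3 can never suffice.
Costa, Larsen, Greco, and Singh alone can cover everything: Shift 1→Greco, Shift 2→Greco, Shift 3→Larsen, Shift 4→Larsen, Shift 5→Greco, Shift 6→Singh, Shift 7→Costa, Shift 8→Costa, Shift 9→Singh.

4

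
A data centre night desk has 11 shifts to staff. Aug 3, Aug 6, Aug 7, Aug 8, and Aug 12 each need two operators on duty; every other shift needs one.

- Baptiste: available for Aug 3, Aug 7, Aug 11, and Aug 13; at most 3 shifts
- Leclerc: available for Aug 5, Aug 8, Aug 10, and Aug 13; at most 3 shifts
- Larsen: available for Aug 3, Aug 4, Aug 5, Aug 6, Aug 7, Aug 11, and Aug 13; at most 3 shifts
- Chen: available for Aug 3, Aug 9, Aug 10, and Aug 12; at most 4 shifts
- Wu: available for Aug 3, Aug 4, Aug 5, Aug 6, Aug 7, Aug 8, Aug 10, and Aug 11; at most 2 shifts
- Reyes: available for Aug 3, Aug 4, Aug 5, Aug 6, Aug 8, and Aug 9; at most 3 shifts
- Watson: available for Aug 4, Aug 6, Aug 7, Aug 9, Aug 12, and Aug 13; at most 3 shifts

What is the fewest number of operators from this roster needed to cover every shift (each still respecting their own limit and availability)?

5

16 slots to fill and no one can take more than 4, so at least ⌈16/4⌉ = 4 operators are needed.
Any 4 operators together have capacity at most 4+3+3+3 = 13 < 16 slots, so 4 can never suffice.
Baptiste, Leclerc, Chen, Reyes, and Watson alone can cover everything: Aug 3→Baptiste+Chen, Aug 4→Reyes, Aug 5→Leclerc, Aug 6→Reyes+Watson, Aug 7→Baptiste+Watson, Aug 8→Leclerc+Reyes, Aug 9→Chen, Aug 10→Chen, Aug 11→Baptiste, Aug 12→Chen+Watson, Aug 13→Leclerc.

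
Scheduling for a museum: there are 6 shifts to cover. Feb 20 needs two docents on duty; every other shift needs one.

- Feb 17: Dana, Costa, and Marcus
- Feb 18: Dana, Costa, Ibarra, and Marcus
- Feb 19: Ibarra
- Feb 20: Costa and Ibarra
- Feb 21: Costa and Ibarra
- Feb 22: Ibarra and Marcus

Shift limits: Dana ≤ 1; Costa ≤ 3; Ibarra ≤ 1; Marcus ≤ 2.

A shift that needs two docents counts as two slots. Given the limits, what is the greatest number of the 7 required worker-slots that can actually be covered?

6

Total capacity across all docents is 1+3+1+2 = 7, and 7 slots are needed, so at most 7 can be filled.
Shifts {Feb 19, Feb 20} need 3 slots but only Costa and Ibarra are available for them, supplying at most 2 — so at least 1 slot must go unfilled.
An assignment achieving 6: Feb 17→Dana, Feb 18→Costa, Feb 19→Ibarra, Feb 20→Costa, Feb 21→Costa, Feb 22→Marcus.
Loads: Dana 1/1, Costa 3/3, Ibarra 1/1, Marcus 1/2.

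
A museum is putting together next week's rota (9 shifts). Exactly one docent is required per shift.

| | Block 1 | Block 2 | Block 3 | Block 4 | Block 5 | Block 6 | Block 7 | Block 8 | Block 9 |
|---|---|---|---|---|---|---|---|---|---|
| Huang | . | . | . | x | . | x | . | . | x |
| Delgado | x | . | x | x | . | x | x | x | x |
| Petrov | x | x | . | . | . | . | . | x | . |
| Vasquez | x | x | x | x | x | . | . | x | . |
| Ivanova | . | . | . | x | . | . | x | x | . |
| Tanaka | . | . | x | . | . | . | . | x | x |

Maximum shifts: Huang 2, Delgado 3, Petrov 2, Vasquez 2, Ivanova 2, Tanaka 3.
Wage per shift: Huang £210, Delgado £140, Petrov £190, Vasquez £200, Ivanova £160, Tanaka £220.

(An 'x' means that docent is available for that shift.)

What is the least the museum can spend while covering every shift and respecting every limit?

Block 5 can only be covered by Vasquez, so that assignment is forced.
Picking the cheapest available docent for each shift independently would cost £1370, but that ignores the shift limits.
An optimal schedule: Block 1→Petrov, Block 2→Petrov, Block 3→Vasquez, Block 4→Ivanova, Block 5→Vasquez, Block 6→Delgado, Block 7→Delgado, Block 8→Ivanova, Block 9→Delgado.
Total: 190 + 190 + 200 + 160 + 200 + 140 + 140 + 160 + 140 = £1520.

£1520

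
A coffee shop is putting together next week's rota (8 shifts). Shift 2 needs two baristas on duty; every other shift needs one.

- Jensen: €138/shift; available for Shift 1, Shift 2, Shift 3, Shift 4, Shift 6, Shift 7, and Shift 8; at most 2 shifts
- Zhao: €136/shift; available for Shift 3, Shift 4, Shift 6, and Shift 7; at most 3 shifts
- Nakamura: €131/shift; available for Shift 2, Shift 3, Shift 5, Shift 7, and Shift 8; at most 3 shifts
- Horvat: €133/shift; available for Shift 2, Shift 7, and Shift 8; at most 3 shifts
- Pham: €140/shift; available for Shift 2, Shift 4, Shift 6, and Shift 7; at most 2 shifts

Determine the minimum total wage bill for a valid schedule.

€1202

Shift 1 can only be covered by Jensen, so that assignment is forced.
Shift 5 can only be covered by Nakamura, so that assignment is forced.
Picking the cheapest available barista for each shift independently would cost €1198, but that ignores the shift limits.
An optimal schedule: Shift 1→Jensen, Shift 2→Nakamura+Horvat, Shift 3→Nakamura, Shift 4→Zhao, Shift 5→Nakamura, Shift 6→Zhao, Shift 7→Horvat, Shift 8→Horvat.
Total: 138 + 131 + 133 + 131 + 136 + 131 + 136 + 133 + 133 = €1202.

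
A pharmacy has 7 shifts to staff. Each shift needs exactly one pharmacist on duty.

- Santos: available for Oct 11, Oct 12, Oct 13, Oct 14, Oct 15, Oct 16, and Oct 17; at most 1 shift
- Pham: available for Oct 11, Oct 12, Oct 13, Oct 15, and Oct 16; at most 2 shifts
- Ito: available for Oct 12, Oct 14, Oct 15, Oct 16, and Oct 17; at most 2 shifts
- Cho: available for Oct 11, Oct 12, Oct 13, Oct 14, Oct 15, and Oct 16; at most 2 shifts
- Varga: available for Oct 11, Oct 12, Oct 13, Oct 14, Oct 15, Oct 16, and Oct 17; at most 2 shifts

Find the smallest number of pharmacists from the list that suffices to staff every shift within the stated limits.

4

7 slots to fill and no one can take more than 2, so at least ⌈7/2⌉ = 4 pharmacists are needed.
Santos, Pham, Ito, and Cho alone can cover everything: Oct 11→Pham, Oct 12→Ito, Oct 13→Pham, Oct 14→Ito, Oct 15→Cho, Oct 16→Cho, Oct 17→Santos.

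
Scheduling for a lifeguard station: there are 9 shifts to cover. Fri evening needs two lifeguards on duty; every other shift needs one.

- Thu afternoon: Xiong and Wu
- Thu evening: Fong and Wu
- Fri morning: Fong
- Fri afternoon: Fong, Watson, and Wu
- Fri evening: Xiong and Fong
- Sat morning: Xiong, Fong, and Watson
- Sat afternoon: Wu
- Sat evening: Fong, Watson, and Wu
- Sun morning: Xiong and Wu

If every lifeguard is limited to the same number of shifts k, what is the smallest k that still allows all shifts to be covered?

3

With 4 lifeguards and 10 worker-slots to fill, someone must work at least ⌈10/4⌉ = 3 shifts, so k ≥ 3.
k = 3 works: Thu afternoon→Xiong, Thu evening→Fong, Fri morning→Fong, Fri afternoon→Watson, Fri evening→Xiong+Fong, Sat morning→Watson, Sat afternoon→Wu, Sat evening→Watson, Sun morning→Xiong.
Loads: Xiong 3, Fong 3, Watson 3, Wu 1 — all ≤ 3.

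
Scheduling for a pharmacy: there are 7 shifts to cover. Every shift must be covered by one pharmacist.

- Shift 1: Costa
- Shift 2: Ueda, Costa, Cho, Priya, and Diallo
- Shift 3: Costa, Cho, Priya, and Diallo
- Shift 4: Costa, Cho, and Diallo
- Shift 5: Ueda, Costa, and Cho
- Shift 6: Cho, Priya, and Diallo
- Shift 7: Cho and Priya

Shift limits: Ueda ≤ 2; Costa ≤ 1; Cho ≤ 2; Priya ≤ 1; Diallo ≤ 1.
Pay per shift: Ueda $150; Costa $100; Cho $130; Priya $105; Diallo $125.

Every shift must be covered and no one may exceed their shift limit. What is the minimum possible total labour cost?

Shift 1 can only be covered by Costa, so that assignment is forced.
Picking the cheapest available pharmacist for each shift independently would cost $710, but that ignores the shift limits.
An optimal schedule: Shift 1→Costa, Shift 2→Ueda, Shift 3→Diallo, Shift 4→Cho, Shift 5→Ueda, Shift 6→Priya, Shift 7→Cho.
Total: 100 + 150 + 125 + 130 + 150 + 105 + 130 = $890.

$890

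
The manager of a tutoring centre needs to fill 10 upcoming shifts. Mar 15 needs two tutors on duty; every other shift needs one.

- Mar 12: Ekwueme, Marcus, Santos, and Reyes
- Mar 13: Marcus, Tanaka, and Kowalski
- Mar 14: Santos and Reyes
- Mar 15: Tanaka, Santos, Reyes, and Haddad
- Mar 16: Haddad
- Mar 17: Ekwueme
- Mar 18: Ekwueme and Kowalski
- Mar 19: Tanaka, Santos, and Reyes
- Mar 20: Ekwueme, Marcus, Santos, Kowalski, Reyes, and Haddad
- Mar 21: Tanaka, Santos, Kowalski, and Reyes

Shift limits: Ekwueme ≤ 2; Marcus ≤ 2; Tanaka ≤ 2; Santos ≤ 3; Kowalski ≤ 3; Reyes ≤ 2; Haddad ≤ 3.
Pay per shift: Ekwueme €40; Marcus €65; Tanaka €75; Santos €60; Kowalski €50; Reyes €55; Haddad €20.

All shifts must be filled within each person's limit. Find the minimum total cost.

€460

Mar 16 can only be covered by Haddad, so that assignment is forced.
Mar 17 can only be covered by Ekwueme, so that assignment is forced.
Picking the cheapest available tutor for each shift independently would cost €445, but that ignores the shift limits.
An optimal schedule: Mar 12→Ekwueme, Mar 13→Kowalski, Mar 14→Reyes, Mar 15→Haddad+Santos, Mar 16→Haddad, Mar 17→Ekwueme, Mar 18→Kowalski, Mar 19→Reyes, Mar 20→Haddad, Mar 21→Kowalski.
Total: 40 + 50 + 55 + 20 + 60 + 20 + 40 + 50 + 55 + 20 + 50 = €460.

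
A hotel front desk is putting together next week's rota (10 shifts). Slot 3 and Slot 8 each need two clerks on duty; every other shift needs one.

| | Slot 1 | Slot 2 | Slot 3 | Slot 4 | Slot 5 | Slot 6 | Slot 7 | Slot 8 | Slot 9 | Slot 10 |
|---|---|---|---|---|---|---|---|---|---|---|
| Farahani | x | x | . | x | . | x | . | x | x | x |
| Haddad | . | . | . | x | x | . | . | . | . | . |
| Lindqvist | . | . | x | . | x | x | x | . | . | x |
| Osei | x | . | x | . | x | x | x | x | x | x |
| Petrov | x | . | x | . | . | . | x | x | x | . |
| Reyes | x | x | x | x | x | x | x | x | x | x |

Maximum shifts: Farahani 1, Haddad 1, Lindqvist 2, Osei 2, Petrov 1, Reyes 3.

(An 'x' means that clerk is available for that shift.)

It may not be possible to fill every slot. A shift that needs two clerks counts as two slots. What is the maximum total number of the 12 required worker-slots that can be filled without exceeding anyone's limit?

10

Total capacity across all clerks is 1+1+2+2+1+3 = 10, and 12 slots are needed, so at most 10 can be filled.
An assignment achieving 10: Slot 1→Osei, Slot 2→Farahani, Slot 3→Lindqvist+Osei, Slot 4→Haddad, Slot 5→Lindqvist, Slot 6→Reyes, Slot 7→Petrov, Slot 8→Reyes, Slot 9→Reyes.
Loads: Farahani 1/1, Haddad 1/1, Lindqvist 2/2, Osei 2/2, Petrov 1/1, Reyes 3/3.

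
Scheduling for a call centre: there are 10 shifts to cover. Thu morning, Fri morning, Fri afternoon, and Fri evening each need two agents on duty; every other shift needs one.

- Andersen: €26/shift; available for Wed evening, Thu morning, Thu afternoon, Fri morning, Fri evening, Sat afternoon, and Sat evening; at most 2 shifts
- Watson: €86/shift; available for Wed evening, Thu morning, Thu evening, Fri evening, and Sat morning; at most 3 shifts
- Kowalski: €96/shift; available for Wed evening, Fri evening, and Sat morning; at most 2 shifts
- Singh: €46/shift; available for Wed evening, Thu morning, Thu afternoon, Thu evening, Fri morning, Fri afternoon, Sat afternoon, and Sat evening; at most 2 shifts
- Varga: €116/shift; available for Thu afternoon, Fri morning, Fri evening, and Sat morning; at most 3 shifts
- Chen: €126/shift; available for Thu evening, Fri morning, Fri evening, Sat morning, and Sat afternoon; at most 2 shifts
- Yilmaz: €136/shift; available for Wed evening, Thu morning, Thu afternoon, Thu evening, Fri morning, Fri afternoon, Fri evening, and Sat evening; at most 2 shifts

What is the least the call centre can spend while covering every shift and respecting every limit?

€1204

Fri afternoon can only be covered by Singh and Yilmaz, so that assignment is forced.
Picking the cheapest available agent for each shift independently would cost €674, but that ignores the shift limits.
An optimal schedule: Wed evening→Kowalski, Thu morning→Singh+Watson, Thu afternoon→Varga, Thu evening→Watson, Fri morning→Varga+Chen, Fri afternoon→Singh+Yilmaz, Fri evening→Kowalski+Varga, Sat morning→Watson, Sat afternoon→Andersen, Sat evening→Andersen.
Total: 96 + 46 + 86 + 116 + 86 + 116 + 126 + 46 + 136 + 96 + 116 + 86 + 26 + 26 = €1204.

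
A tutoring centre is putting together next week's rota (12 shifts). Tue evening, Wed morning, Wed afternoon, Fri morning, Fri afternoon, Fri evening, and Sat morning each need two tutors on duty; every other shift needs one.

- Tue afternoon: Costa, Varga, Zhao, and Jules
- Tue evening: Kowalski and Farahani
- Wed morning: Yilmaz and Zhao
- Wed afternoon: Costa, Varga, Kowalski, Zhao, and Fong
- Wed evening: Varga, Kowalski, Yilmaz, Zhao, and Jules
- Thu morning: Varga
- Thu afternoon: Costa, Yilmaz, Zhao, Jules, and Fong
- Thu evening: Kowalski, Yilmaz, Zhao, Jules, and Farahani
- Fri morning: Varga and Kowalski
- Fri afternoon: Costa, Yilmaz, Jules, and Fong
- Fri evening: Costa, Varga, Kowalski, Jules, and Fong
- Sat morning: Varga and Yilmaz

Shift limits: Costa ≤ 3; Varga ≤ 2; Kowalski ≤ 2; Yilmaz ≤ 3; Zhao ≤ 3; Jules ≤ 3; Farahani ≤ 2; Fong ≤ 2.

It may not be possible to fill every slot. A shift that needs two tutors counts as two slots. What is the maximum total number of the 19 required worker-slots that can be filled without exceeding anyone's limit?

Total capacity across all tutors is 3+2+2+3+3+3+2+2 = 20, and 19 slots are needed, so at most 19 can be filled.
Shifts {Thu morning, Fri morning, Sat morning} need 5 slots but only Varga, Kowalski, and Yilmaz are available for them, supplying at most 4 — so at least 1 slot must go unfilled.
An assignment achieving 18: Tue afternoon→Costa, Tue evening→Kowalski+Farahani, Wed morning→Yilmaz+Zhao, Wed afternoon→Costa+Zhao, Wed evening→Zhao, Thu morning→Varga, Thu afternoon→Jules, Thu evening→Jules, Fri morning→Varga+Kowalski, Fri afternoon→Costa+Yilmaz, Fri evening→Jules+Fong, Sat morning→Yilmaz.
Loads: Costa 3/3, Varga 2/2, Kowalski 2/2, Yilmaz 3/3, Zhao 3/3, Jules 3/3, Farahani 1/2, Fong 1/2.

18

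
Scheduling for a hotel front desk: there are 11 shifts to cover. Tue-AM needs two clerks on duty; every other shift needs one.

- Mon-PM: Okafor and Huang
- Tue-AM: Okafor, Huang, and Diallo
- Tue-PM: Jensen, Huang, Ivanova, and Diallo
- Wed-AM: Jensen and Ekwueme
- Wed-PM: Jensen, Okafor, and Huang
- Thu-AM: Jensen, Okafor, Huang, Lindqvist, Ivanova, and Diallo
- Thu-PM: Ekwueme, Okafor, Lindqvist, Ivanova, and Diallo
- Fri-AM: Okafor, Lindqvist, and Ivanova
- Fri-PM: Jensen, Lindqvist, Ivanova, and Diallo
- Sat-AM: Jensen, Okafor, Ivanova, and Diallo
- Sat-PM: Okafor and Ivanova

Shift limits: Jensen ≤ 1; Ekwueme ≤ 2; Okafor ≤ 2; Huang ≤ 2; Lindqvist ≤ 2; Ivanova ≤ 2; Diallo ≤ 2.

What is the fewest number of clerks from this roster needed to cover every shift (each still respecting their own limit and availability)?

6

12 slots to fill and no one can take more than 2, so at least ⌈12/2⌉ = 6 clerks are needed.
Ekwueme, Okafor, Huang, Lindqvist, Ivanova, and Diallo alone can cover everything: Mon-PM→Okafor, Tue-AM→Huang+Diallo, Tue-PM→Huang, Wed-AM→Ekwueme, Wed-PM→Okafor, Thu-AM→Diallo, Thu-PM→Ekwueme, Fri-AM→Lindqvist, Fri-PM→Lindqvist, Sat-AM→Ivanova, Sat-PM→Ivanova.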